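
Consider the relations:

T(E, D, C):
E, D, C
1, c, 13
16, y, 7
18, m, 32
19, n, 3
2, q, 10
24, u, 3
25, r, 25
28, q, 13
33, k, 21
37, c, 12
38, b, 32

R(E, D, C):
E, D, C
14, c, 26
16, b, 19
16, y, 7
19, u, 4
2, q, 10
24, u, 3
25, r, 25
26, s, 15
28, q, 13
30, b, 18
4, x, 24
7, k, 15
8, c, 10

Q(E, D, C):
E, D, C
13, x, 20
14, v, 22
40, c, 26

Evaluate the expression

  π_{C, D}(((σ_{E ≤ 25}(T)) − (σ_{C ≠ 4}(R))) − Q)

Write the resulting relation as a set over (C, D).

{(13, c), (3, n), (32, m)}

Filtering on E ≤ 25 leaves {(1, c, 13), (16, y, 7), (18, m, 32), (19, n, 3), (2, q, 10), (24, u, 3), (25, r, 25)}.
Filtering on C ≠ 4 leaves {(14, c, 26), (16, b, 19), (16, y, 7), (2, q, 10), (24, u, 3), (25, r, 25), (26, s, 15), (28, q, 13), (30, b, 18), (4, x, 24), (7, k, 15), (8, c, 10)}.
Difference: {(1, c, 13), (16, y, 7), (18, m, 32), (19, n, 3), (2, q, 10), (24, u, 3), (25, r, 25)} with {(14, c, 26), (16, b, 19), (16, y, 7), (2, q, 10), (24, u, 3), (25, r, 25), (26, s, 15), (28, q, 13), (30, b, 18), (4, x, 24), (7, k, 15), (8, c, 10)} → {(1, c, 13), (18, m, 32), (19, n, 3)}
Difference: {(1, c, 13), (18, m, 32), (19, n, 3)} with {(13, x, 20), (14, v, 22), (40, c, 26)} → {(1, c, 13), (18, m, 32), (19, n, 3)}
π[C, D]: project onto (C, D) → {(13, c), (3, n), (32, m)}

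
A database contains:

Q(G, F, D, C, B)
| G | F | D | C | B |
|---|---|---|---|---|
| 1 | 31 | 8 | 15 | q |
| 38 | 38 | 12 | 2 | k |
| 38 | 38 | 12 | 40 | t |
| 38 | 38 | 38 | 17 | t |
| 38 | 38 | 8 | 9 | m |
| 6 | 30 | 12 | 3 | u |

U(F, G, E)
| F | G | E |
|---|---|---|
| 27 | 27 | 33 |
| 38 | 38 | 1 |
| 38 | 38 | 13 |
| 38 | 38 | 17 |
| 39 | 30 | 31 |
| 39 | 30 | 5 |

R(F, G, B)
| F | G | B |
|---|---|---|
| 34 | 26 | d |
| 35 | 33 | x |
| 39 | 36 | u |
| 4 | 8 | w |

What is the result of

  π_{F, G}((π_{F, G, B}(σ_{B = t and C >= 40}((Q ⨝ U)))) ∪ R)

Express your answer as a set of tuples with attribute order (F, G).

{(34, 26), (35, 33), (38, 38), (39, 36), (4, 8)}

Q ⋈ U (natural join on G, F): {(38, 38, 12, 2, k, 1), (38, 38, 12, 2, k, 13), (38, 38, 12, 2, k, 17), (38, 38, 12, 40, t, 1), (38, 38, 12, 40, t, 13), (38, 38, 12, 40, t, 17), (38, 38, 38, 17, t, 1), (38, 38, 38, 17, t, 13), (38, 38, 38, 17, t, 17), (38, 38, 8, 9, m, 1), (38, 38, 8, 9, m, 13), (38, 38, 8, 9, m, 17)}
Selection B = t and C >= 40: {(38, 38, 12, 40, t, 1), (38, 38, 12, 40, t, 13), (38, 38, 12, 40, t, 17)}
Projecting to F, G, B (2 duplicate(s) eliminated): {(38, 38, t)}
Set union of the two operands is {(34, 26, d), (35, 33, x), (38, 38, t), (39, 36, u), (4, 8, w)}.
Projecting to F, G: {(34, 26), (35, 33), (38, 38), (39, 36), (4, 8)}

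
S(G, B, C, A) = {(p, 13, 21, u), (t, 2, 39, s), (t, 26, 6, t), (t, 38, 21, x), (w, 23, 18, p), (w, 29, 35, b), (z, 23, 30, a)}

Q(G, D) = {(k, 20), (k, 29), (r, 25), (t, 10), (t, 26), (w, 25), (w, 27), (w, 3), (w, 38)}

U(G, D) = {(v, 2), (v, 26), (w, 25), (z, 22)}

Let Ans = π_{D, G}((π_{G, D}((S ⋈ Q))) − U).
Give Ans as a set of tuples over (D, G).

{(10, t), (26, t), (27, w), (3, w), (38, w)}

S ⋈ Q (natural join on G): {(t, 2, 39, s, 10), (t, 2, 39, s, 26), (t, 26, 6, t, 10), (t, 26, 6, t, 26), (t, 38, 21, x, 10), (t, 38, 21, x, 26), (w, 23, 18, p, 25), (w, 23, 18, p, 27), (w, 23, 18, p, 3), (w, 23, 18, p, 38), (w, 29, 35, b, 25), (w, 29, 35, b, 27), (w, 29, 35, b, 3), (w, 29, 35, b, 38)}
Projecting to G, D (8 duplicate(s) eliminated): {(t, 10), (t, 26), (w, 25), (w, 27), (w, 3), (w, 38)}
Difference: {(t, 10), (t, 26), (w, 25), (w, 27), (w, 3), (w, 38)} with {(v, 2), (v, 26), (w, 25), (z, 22)} → {(t, 10), (t, 26), (w, 27), (w, 3), (w, 38)}
Projecting to D, G: {(10, t), (26, t), (27, w), (3, w), (38, w)}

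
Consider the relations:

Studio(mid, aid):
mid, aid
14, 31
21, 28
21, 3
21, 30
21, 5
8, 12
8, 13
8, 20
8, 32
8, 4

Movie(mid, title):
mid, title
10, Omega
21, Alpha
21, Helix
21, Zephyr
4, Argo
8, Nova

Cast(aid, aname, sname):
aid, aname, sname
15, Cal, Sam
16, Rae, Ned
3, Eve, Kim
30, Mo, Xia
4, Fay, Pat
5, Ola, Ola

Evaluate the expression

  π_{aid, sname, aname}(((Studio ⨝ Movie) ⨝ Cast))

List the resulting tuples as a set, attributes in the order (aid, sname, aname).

Natural join on mid: {(21, 28, Alpha), (21, 28, Helix), (21, 28, Zephyr), (21, 3, Alpha), (21, 3, Helix), (21, 3, Zephyr), (21, 30, Alpha), (21, 30, Helix), (21, 30, Zephyr), (21, 5, Alpha), (21, 5, Helix), (21, 5, Zephyr), (8, 12, Nova), (8, 13, Nova), (8, 20, Nova), (8, 32, Nova), (8, 4, Nova)}
Natural join on aid: {(21, 3, Alpha, Eve, Kim), (21, 3, Helix, Eve, Kim), (21, 3, Zephyr, Eve, Kim), (21, 30, Alpha, Mo, Xia), (21, 30, Helix, Mo, Xia), (21, 30, Zephyr, Mo, Xia), (21, 5, Alpha, Ola, Ola), (21, 5, Helix, Ola, Ola), (21, 5, Zephyr, Ola, Ola), (8, 4, Nova, Fay, Pat)}
π[aid, sname, aname]: project onto (aid, sname, aname) (6 duplicate(s) eliminated) → {(3, Kim, Eve), (30, Xia, Mo), (4, Pat, Fay), (5, Ola, Ola)}

{(3, Kim, Eve), (30, Xia, Mo), (4, Pat, Fay), (5, Ola, Ola)}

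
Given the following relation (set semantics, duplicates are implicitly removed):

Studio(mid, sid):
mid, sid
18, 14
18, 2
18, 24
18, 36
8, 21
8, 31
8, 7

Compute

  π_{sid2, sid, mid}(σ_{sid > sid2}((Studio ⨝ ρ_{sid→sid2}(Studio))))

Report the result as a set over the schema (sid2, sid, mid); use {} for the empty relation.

{(14, 24, 18), (14, 36, 18), (2, 14, 18), (2, 24, 18), (2, 36, 18), (21, 31, 8), (24, 36, 18), (7, 21, 8), (7, 31, 8)}

ρ[sid→sid2]: schema becomes (mid, sid2); tuples unchanged.
Joining Studio and ρ_{sid→sid2}(Studio) on mid yields {(18, 14, 14), (18, 14, 2), (18, 14, 24), (18, 14, 36), (18, 2, 14), (18, 2, 2), (18, 2, 24), (18, 2, 36), (18, 24, 14), (18, 24, 2), (18, 24, 24), (18, 24, 36), (18, 36, 14), (18, 36, 2), (18, 36, 24), (18, 36, 36), (8, 21, 21), (8, 21, 31), (8, 21, 7), (8, 31, 21), (8, 31, 31), (8, 31, 7), (8, 7, 21), (8, 7, 31), (8, 7, 7)}.
σ[sid > sid2]: keep tuples satisfying sid > sid2 → {(18, 14, 2), (18, 24, 14), (18, 24, 2), (18, 36, 14), (18, 36, 2), (18, 36, 24), (8, 21, 7), (8, 31, 21), (8, 31, 7)}
Projecting to sid2, sid, mid: {(14, 24, 18), (14, 36, 18), (2, 14, 18), (2, 24, 18), (2, 36, 18), (21, 31, 8), (24, 36, 18), (7, 21, 8), (7, 31, 8)}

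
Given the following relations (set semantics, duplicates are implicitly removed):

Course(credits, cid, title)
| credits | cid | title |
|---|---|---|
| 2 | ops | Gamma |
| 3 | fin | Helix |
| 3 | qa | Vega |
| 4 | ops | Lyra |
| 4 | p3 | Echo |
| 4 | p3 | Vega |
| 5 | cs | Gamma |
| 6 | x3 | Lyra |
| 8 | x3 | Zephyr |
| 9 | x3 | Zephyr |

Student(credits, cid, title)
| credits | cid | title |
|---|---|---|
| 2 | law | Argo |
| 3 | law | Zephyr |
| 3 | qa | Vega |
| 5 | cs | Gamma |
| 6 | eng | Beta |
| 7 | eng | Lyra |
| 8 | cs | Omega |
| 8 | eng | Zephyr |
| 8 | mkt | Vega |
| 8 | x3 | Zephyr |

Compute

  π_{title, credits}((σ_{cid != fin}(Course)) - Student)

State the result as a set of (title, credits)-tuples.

{(Echo, 4), (Gamma, 2), (Lyra, 4), (Lyra, 6), (Vega, 4), (Zephyr, 9)}

Selection cid != fin: {(2, ops, Gamma), (3, qa, Vega), (4, ops, Lyra), (4, p3, Echo), (4, p3, Vega), (5, cs, Gamma), (6, x3, Lyra), (8, x3, Zephyr), (9, x3, Zephyr)}
Taking the difference: {(2, ops, Gamma), (4, ops, Lyra), (4, p3, Echo), (4, p3, Vega), (6, x3, Lyra), (9, x3, Zephyr)}
π_{title, credits} gives {(Echo, 4), (Gamma, 2), (Lyra, 4), (Lyra, 6), (Vega, 4), (Zephyr, 9)}.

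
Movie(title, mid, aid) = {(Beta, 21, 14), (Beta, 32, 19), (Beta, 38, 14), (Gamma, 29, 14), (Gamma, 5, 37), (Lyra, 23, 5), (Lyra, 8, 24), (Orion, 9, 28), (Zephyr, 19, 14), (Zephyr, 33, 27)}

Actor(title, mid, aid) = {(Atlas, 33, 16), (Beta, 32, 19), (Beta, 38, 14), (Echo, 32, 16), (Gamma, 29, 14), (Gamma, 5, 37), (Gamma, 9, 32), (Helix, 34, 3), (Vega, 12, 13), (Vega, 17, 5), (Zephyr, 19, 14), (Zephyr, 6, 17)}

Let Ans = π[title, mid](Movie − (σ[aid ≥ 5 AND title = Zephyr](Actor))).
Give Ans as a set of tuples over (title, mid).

{(Beta, 21), (Beta, 32), (Beta, 38), (Gamma, 29), (Gamma, 5), (Lyra, 23), (Lyra, 8), (Orion, 9), (Zephyr, 33)}

Apply σ_{aid ≥ 5 AND title = Zephyr}; surviving tuples: {(Zephyr, 19, 14), (Zephyr, 6, 17)}
Taking the difference: {(Beta, 21, 14), (Beta, 32, 19), (Beta, 38, 14), (Gamma, 29, 14), (Gamma, 5, 37), (Lyra, 23, 5), (Lyra, 8, 24), (Orion, 9, 28), (Zephyr, 33, 27)}
π_{title, mid} gives {(Beta, 21), (Beta, 32), (Beta, 38), (Gamma, 29), (Gamma, 5), (Lyra, 23), (Lyra, 8), (Orion, 9), (Zephyr, 33)}.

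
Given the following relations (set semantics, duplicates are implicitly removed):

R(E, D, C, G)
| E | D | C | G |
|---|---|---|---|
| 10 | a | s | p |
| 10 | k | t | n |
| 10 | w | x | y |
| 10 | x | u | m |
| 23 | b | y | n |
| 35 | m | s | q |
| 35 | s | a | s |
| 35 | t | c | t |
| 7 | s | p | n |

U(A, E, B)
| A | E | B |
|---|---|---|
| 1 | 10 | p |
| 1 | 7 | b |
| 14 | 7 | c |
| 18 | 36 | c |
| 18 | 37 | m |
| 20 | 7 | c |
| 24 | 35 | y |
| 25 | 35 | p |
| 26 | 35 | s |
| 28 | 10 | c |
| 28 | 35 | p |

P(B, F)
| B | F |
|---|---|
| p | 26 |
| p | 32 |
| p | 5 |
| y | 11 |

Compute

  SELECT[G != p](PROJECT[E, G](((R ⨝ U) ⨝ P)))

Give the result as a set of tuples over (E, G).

R ⋈ U (natural join on E): {(10, a, s, p, 1, p), (10, a, s, p, 28, c), (10, k, t, n, 1, p), (10, k, t, n, 28, c), (10, w, x, y, 1, p), (10, w, x, y, 28, c), (10, x, u, m, 1, p), (10, x, u, m, 28, c), (35, m, s, q, 24, y), (35, m, s, q, 25, p), (35, m, s, q, 26, s), (35, m, s, q, 28, p), (35, s, a, s, 24, y), (35, s, a, s, 25, p), (35, s, a, s, 26, s), (35, s, a, s, 28, p), (35, t, c, t, 24, y), (35, t, c, t, 25, p), (35, t, c, t, 26, s), (35, t, c, t, 28, p), (7, s, p, n, 1, b), (7, s, p, n, 14, c), (7, s, p, n, 20, c)}
(R ⨝ U) ⋈ P (natural join on B): {(10, a, s, p, 1, p, 26), (10, a, s, p, 1, p, 32), (10, a, s, p, 1, p, 5), (10, k, t, n, 1, p, 26), (10, k, t, n, 1, p, 32), (10, k, t, n, 1, p, 5), (10, w, x, y, 1, p, 26), (10, w, x, y, 1, p, 32), (10, w, x, y, 1, p, 5), (10, x, u, m, 1, p, 26), (10, x, u, m, 1, p, 32), (10, x, u, m, 1, p, 5), (35, m, s, q, 24, y, 11), (35, m, s, q, 25, p, 26), (35, m, s, q, 25, p, 32), (35, m, s, q, 25, p, 5), (35, m, s, q, 28, p, 26), (35, m, s, q, 28, p, 32), (35, m, s, q, 28, p, 5), (35, s, a, s, 24, y, 11), (35, s, a, s, 25, p, 26), (35, s, a, s, 25, p, 32), (35, s, a, s, 25, p, 5), (35, s, a, s, 28, p, 26), (35, s, a, s, 28, p, 32), (35, s, a, s, 28, p, 5), (35, t, c, t, 24, y, 11), (35, t, c, t, 25, p, 26), (35, t, c, t, 25, p, 32), (35, t, c, t, 25, p, 5), (35, t, c, t, 28, p, 26), (35, t, c, t, 28, p, 32), (35, t, c, t, 28, p, 5)}
Projecting to E, G (26 duplicate(s) eliminated): {(10, m), (10, n), (10, p), (10, y), (35, q), (35, s), (35, t)}
Apply σ_{G != p}; surviving tuples: {(10, m), (10, n), (10, y), (35, q), (35, s), (35, t)}

{(10, m), (10, n), (10, y), (35, q), (35, s), (35, t)}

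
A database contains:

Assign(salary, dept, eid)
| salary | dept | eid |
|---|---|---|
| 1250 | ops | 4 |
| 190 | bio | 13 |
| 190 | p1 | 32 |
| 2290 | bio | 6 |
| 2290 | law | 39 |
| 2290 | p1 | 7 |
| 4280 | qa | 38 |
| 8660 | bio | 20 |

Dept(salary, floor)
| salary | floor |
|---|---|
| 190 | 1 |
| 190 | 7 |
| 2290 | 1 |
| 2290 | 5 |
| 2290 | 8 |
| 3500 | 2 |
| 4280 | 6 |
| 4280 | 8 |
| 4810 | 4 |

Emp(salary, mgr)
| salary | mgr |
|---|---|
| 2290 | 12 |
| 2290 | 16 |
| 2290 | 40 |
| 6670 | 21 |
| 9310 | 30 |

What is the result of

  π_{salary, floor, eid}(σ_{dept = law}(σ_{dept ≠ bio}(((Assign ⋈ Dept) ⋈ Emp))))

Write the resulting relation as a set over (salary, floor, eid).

Assign ⋈ Dept (natural join on salary): {(190, bio, 13, 1), (190, bio, 13, 7), (190, p1, 32, 1), (190, p1, 32, 7), (2290, bio, 6, 1), (2290, bio, 6, 5), (2290, bio, 6, 8), (2290, law, 39, 1), (2290, law, 39, 5), (2290, law, 39, 8), (2290, p1, 7, 1), (2290, p1, 7, 5), (2290, p1, 7, 8), (4280, qa, 38, 6), (4280, qa, 38, 8)}
(Assign ⋈ Dept) ⋈ Emp (natural join on salary): {(2290, bio, 6, 1, 12), (2290, bio, 6, 1, 16), (2290, bio, 6, 1, 40), (2290, bio, 6, 5, 12), (2290, bio, 6, 5, 16), (2290, bio, 6, 5, 40), (2290, bio, 6, 8, 12), (2290, bio, 6, 8, 16), (2290, bio, 6, 8, 40), (2290, law, 39, 1, 12), (2290, law, 39, 1, 16), (2290, law, 39, 1, 40), (2290, law, 39, 5, 12), (2290, law, 39, 5, 16), (2290, law, 39, 5, 40), (2290, law, 39, 8, 12), (2290, law, 39, 8, 16), (2290, law, 39, 8, 40), (2290, p1, 7, 1, 12), (2290, p1, 7, 1, 16), (2290, p1, 7, 1, 40), (2290, p1, 7, 5, 12), (2290, p1, 7, 5, 16), (2290, p1, 7, 5, 40), (2290, p1, 7, 8, 12), (2290, p1, 7, 8, 16), (2290, p1, 7, 8, 40)}
Apply σ_{dept ≠ bio}; surviving tuples: {(2290, law, 39, 1, 12), (2290, law, 39, 1, 16), (2290, law, 39, 1, 40), (2290, law, 39, 5, 12), (2290, law, 39, 5, 16), (2290, law, 39, 5, 40), (2290, law, 39, 8, 12), (2290, law, 39, 8, 16), (2290, law, 39, 8, 40), (2290, p1, 7, 1, 12), (2290, p1, 7, 1, 16), (2290, p1, 7, 1, 40), (2290, p1, 7, 5, 12), (2290, p1, 7, 5, 16), (2290, p1, 7, 5, 40), (2290, p1, 7, 8, 12), (2290, p1, 7, 8, 16), (2290, p1, 7, 8, 40)}
Apply σ_{dept = law}; surviving tuples: {(2290, law, 39, 1, 12), (2290, law, 39, 1, 16), (2290, law, 39, 1, 40), (2290, law, 39, 5, 12), (2290, law, 39, 5, 16), (2290, law, 39, 5, 40), (2290, law, 39, 8, 12), (2290, law, 39, 8, 16), (2290, law, 39, 8, 40)}
Projecting to salary, floor, eid (6 duplicate(s) eliminated): {(2290, 1, 39), (2290, 5, 39), (2290, 8, 39)}

{(2290, 1, 39), (2290, 5, 39), (2290, 8, 39)}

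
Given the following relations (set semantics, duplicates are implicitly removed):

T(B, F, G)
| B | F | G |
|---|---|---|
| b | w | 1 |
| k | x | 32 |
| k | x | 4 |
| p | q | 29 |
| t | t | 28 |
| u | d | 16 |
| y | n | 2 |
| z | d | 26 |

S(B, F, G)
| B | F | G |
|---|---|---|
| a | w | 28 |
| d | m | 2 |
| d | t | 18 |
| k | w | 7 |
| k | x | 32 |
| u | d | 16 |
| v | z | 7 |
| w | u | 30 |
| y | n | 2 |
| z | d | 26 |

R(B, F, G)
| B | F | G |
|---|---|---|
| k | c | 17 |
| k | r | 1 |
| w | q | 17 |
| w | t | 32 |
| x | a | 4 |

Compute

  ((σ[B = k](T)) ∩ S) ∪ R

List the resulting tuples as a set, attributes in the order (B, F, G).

{(k, c, 17), (k, r, 1), (k, x, 32), (w, q, 17), (w, t, 32), (x, a, 4)}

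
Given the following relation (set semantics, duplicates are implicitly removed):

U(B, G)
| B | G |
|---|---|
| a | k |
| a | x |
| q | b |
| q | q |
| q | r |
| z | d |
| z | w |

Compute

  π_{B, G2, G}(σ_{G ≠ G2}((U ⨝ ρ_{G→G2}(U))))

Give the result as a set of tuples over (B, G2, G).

{(a, k, x), (a, x, k), (q, b, q), (q, b, r), (q, q, b), (q, q, r), (q, r, b), (q, r, q), (z, d, w), (z, w, d)}

ρ[G→G2]: schema becomes (B, G2); tuples unchanged.
Natural join on B: {(a, k, k), (a, k, x), (a, x, k), (a, x, x), (q, b, b), (q, b, q), (q, b, r), (q, q, b), (q, q, q), (q, q, r), (q, r, b), (q, r, q), (q, r, r), (z, d, d), (z, d, w), (z, w, d), (z, w, w)}
Apply σ_{G ≠ G2}; surviving tuples: {(a, k, x), (a, x, k), (q, b, q), (q, b, r), (q, q, b), (q, q, r), (q, r, b), (q, r, q), (z, d, w), (z, w, d)}
Keep only column(s) B, G2, G: {(a, k, x), (a, x, k), (q, b, q), (q, b, r), (q, q, b), (q, q, r), (q, r, b), (q, r, q), (z, d, w), (z, w, d)}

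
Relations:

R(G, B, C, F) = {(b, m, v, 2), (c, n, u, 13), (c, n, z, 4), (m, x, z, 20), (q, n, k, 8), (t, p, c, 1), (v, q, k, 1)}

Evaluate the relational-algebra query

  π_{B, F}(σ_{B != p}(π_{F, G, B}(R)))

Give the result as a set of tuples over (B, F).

{(m, 2), (n, 13), (n, 4), (n, 8), (q, 1), (x, 20)}

Keep only column(s) F, G, B: {(1, t, p), (1, v, q), (13, c, n), (2, b, m), (20, m, x), (4, c, n), (8, q, n)}
σ[B != p]: keep tuples satisfying B != p → {(1, v, q), (13, c, n), (2, b, m), (20, m, x), (4, c, n), (8, q, n)}
Keep only column(s) B, F: {(m, 2), (n, 13), (n, 4), (n, 8), (q, 1), (x, 20)}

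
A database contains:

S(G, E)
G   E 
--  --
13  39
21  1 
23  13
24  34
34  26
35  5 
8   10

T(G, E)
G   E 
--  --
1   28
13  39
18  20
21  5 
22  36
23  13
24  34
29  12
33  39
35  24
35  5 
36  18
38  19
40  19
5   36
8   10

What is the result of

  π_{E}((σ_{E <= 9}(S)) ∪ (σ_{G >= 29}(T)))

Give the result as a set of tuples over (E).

σ[E <= 9]: keep tuples satisfying E <= 9 → {(21, 1), (35, 5)}
σ[G >= 29]: keep tuples satisfying G >= 29 → {(29, 12), (33, 39), (35, 24), (35, 5), (36, 18), (38, 19), (40, 19)}
Set union of the two operands is {(21, 1), (29, 12), (33, 39), (35, 24), (35, 5), (36, 18), (38, 19), (40, 19)}.
π[E]: project onto (E) (1 duplicate(s) eliminated) → {1, 12, 18, 19, 24, 39, 5}

{1, 12, 18, 19, 24, 39, 5}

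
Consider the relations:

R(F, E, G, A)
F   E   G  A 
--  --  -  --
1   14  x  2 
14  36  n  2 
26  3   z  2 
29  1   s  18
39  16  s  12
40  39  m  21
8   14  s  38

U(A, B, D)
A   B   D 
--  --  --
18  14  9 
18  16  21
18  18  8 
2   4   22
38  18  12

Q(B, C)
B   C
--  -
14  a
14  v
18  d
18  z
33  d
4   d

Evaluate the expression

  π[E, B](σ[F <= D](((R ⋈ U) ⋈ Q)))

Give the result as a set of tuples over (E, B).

R ⋈ U (natural join on A): {(1, 14, x, 2, 4, 22), (14, 36, n, 2, 4, 22), (26, 3, z, 2, 4, 22), (29, 1, s, 18, 14, 9), (29, 1, s, 18, 16, 21), (29, 1, s, 18, 18, 8), (8, 14, s, 38, 18, 12)}
(R ⋈ U) ⋈ Q (natural join on B): {(1, 14, x, 2, 4, 22, d), (14, 36, n, 2, 4, 22, d), (26, 3, z, 2, 4, 22, d), (29, 1, s, 18, 14, 9, a), (29, 1, s, 18, 14, 9, v), (29, 1, s, 18, 18, 8, d), (29, 1, s, 18, 18, 8, z), (8, 14, s, 38, 18, 12, d), (8, 14, s, 38, 18, 12, z)}
Filtering on F <= D leaves {(1, 14, x, 2, 4, 22, d), (14, 36, n, 2, 4, 22, d), (8, 14, s, 38, 18, 12, d), (8, 14, s, 38, 18, 12, z)}.
π[E, B]: project onto (E, B) (1 duplicate(s) eliminated) → {(14, 18), (14, 4), (36, 4)}

{(14, 18), (14, 4), (36, 4)}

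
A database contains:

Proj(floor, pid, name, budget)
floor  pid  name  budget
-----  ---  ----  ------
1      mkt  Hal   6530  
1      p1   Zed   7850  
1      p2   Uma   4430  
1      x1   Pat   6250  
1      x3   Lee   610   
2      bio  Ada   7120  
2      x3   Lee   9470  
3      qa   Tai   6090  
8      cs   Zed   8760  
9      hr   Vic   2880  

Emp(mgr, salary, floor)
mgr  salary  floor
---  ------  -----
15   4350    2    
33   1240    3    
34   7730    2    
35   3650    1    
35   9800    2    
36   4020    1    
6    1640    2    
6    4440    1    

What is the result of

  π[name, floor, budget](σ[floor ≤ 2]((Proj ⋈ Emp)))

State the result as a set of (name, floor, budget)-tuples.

Joining Proj and Emp on floor yields {(1, mkt, Hal, 6530, 35, 3650), (1, mkt, Hal, 6530, 36, 4020), (1, mkt, Hal, 6530, 6, 4440), (1, p1, Zed, 7850, 35, 3650), (1, p1, Zed, 7850, 36, 4020), (1, p1, Zed, 7850, 6, 4440), (1, p2, Uma, 4430, 35, 3650), (1, p2, Uma, 4430, 36, 4020), (1, p2, Uma, 4430, 6, 4440), (1, x1, Pat, 6250, 35, 3650), (1, x1, Pat, 6250, 36, 4020), (1, x1, Pat, 6250, 6, 4440), (1, x3, Lee, 610, 35, 3650), (1, x3, Lee, 610, 36, 4020), (1, x3, Lee, 610, 6, 4440), (2, bio, Ada, 7120, 15, 4350), (2, bio, Ada, 7120, 34, 7730), (2, bio, Ada, 7120, 35, 9800), (2, bio, Ada, 7120, 6, 1640), (2, x3, Lee, 9470, 15, 4350), (2, x3, Lee, 9470, 34, 7730), (2, x3, Lee, 9470, 35, 9800), (2, x3, Lee, 9470, 6, 1640), (3, qa, Tai, 6090, 33, 1240)}.
Selection floor ≤ 2: {(1, mkt, Hal, 6530, 35, 3650), (1, mkt, Hal, 6530, 36, 4020), (1, mkt, Hal, 6530, 6, 4440), (1, p1, Zed, 7850, 35, 3650), (1, p1, Zed, 7850, 36, 4020), (1, p1, Zed, 7850, 6, 4440), (1, p2, Uma, 4430, 35, 3650), (1, p2, Uma, 4430, 36, 4020), (1, p2, Uma, 4430, 6, 4440), (1, x1, Pat, 6250, 35, 3650), (1, x1, Pat, 6250, 36, 4020), (1, x1, Pat, 6250, 6, 4440), (1, x3, Lee, 610, 35, 3650), (1, x3, Lee, 610, 36, 4020), (1, x3, Lee, 610, 6, 4440), (2, bio, Ada, 7120, 15, 4350), (2, bio, Ada, 7120, 34, 7730), (2, bio, Ada, 7120, 35, 9800), (2, bio, Ada, 7120, 6, 1640), (2, x3, Lee, 9470, 15, 4350), (2, x3, Lee, 9470, 34, 7730), (2, x3, Lee, 9470, 35, 9800), (2, x3, Lee, 9470, 6, 1640)}
π_{name, floor, budget} gives {(Ada, 2, 7120), (Hal, 1, 6530), (Lee, 1, 610), (Lee, 2, 9470), (Pat, 1, 6250), (Uma, 1, 4430), (Zed, 1, 7850)} (16 duplicate(s) eliminated).

{(Ada, 2, 7120), (Hal, 1, 6530), (Lee, 1, 610), (Lee, 2, 9470), (Pat, 1, 6250), (Uma, 1, 4430), (Zed, 1, 7850)}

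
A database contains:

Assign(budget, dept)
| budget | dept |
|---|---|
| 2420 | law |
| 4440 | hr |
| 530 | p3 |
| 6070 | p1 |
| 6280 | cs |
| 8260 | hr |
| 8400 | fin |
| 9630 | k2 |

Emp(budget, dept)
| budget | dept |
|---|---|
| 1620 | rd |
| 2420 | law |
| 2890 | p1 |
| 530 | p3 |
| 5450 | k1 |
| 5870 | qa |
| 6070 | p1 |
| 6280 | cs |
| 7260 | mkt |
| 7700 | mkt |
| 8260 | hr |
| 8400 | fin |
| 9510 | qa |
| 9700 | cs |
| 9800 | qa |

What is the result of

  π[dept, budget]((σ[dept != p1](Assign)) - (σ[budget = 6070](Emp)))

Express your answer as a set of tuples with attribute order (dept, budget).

{(cs, 6280), (fin, 8400), (hr, 4440), (hr, 8260), (k2, 9630), (law, 2420), (p3, 530)}

Apply σ_{dept != p1}; surviving tuples: {(2420, law), (4440, hr), (530, p3), (6280, cs), (8260, hr), (8400, fin), (9630, k2)}
Apply σ_{budget = 6070}; surviving tuples: {(6070, p1)}
Set difference of the two operands is {(2420, law), (4440, hr), (530, p3), (6280, cs), (8260, hr), (8400, fin), (9630, k2)}.
π_{dept, budget} gives {(cs, 6280), (fin, 8400), (hr, 4440), (hr, 8260), (k2, 9630), (law, 2420), (p3, 530)}.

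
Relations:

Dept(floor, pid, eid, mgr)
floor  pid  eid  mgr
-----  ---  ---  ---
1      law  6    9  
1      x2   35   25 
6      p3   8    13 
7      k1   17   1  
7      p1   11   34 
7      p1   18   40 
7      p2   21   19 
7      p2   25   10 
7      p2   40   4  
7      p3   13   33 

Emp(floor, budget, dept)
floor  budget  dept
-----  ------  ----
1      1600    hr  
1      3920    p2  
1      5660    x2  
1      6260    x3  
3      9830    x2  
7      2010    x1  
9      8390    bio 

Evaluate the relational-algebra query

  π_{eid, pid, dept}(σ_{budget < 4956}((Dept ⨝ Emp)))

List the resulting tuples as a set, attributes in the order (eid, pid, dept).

{(11, p1, x1), (13, p3, x1), (17, k1, x1), (18, p1, x1), (21, p2, x1), (25, p2, x1), (35, x2, hr), (35, x2, p2), (40, p2, x1), (6, law, hr), (6, law, p2)}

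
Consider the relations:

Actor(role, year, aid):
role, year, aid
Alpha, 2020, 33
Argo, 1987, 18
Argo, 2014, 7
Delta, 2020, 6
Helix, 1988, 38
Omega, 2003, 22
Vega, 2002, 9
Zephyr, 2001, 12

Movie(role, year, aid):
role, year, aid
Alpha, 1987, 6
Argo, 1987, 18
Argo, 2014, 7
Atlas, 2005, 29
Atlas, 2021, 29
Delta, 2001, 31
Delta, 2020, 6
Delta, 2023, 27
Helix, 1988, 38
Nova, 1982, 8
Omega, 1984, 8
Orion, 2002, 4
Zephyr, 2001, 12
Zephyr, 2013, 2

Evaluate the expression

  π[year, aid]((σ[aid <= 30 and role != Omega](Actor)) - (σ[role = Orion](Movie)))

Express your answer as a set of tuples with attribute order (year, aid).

{(1987, 18), (2001, 12), (2002, 9), (2014, 7), (2020, 6)}

σ[aid <= 30 and role != Omega]: keep tuples satisfying aid <= 30 and role != Omega → {(Argo, 1987, 18), (Argo, 2014, 7), (Delta, 2020, 6), (Vega, 2002, 9), (Zephyr, 2001, 12)}
σ[role = Orion]: keep tuples satisfying role = Orion → {(Orion, 2002, 4)}
Difference: {(Argo, 1987, 18), (Argo, 2014, 7), (Delta, 2020, 6), (Vega, 2002, 9), (Zephyr, 2001, 12)} with {(Orion, 2002, 4)} → {(Argo, 1987, 18), (Argo, 2014, 7), (Delta, 2020, 6), (Vega, 2002, 9), (Zephyr, 2001, 12)}
π_{year, aid} gives {(1987, 18), (2001, 12), (2002, 9), (2014, 7), (2020, 6)}.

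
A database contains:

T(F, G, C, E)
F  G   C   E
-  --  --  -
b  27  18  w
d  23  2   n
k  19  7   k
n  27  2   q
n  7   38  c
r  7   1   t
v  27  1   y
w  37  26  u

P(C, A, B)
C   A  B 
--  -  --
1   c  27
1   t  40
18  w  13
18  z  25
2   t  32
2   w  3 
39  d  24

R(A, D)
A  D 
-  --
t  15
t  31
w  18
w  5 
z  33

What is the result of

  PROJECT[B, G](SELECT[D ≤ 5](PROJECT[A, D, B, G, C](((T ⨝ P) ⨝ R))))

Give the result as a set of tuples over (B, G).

{(13, 27), (3, 23), (3, 27)}

T ⋈ P (natural join on C): {(b, 27, 18, w, w, 13), (b, 27, 18, w, z, 25), (d, 23, 2, n, t, 32), (d, 23, 2, n, w, 3), (n, 27, 2, q, t, 32), (n, 27, 2, q, w, 3), (r, 7, 1, t, c, 27), (r, 7, 1, t, t, 40), (v, 27, 1, y, c, 27), (v, 27, 1, y, t, 40)}
(T ⨝ P) ⋈ R (natural join on A): {(b, 27, 18, w, w, 13, 18), (b, 27, 18, w, w, 13, 5), (b, 27, 18, w, z, 25, 33), (d, 23, 2, n, t, 32, 15), (d, 23, 2, n, t, 32, 31), (d, 23, 2, n, w, 3, 18), (d, 23, 2, n, w, 3, 5), (n, 27, 2, q, t, 32, 15), (n, 27, 2, q, t, 32, 31), (n, 27, 2, q, w, 3, 18), (n, 27, 2, q, w, 3, 5), (r, 7, 1, t, t, 40, 15), (r, 7, 1, t, t, 40, 31), (v, 27, 1, y, t, 40, 15), (v, 27, 1, y, t, 40, 31)}
Projecting to A, D, B, G, C: {(t, 15, 32, 23, 2), (t, 15, 32, 27, 2), (t, 15, 40, 27, 1), (t, 15, 40, 7, 1), (t, 31, 32, 23, 2), (t, 31, 32, 27, 2), (t, 31, 40, 27, 1), (t, 31, 40, 7, 1), (w, 18, 13, 27, 18), (w, 18, 3, 23, 2), (w, 18, 3, 27, 2), (w, 5, 13, 27, 18), (w, 5, 3, 23, 2), (w, 5, 3, 27, 2), (z, 33, 25, 27, 18)}
Filtering on D ≤ 5 leaves {(w, 5, 13, 27, 18), (w, 5, 3, 23, 2), (w, 5, 3, 27, 2)}.
Projecting to B, G: {(13, 27), (3, 23), (3, 27)}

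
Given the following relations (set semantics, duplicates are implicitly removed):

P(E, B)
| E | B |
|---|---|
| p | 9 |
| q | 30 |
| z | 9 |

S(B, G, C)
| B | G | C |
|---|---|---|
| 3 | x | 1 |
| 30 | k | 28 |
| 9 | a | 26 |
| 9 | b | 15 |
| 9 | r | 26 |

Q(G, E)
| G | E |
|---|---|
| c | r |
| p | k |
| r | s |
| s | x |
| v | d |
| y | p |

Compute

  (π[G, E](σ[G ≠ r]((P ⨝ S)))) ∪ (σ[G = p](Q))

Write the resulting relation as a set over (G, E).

Joining P and S on B yields {(p, 9, a, 26), (p, 9, b, 15), (p, 9, r, 26), (q, 30, k, 28), (z, 9, a, 26), (z, 9, b, 15), (z, 9, r, 26)}.
Selection G ≠ r: {(p, 9, a, 26), (p, 9, b, 15), (q, 30, k, 28), (z, 9, a, 26), (z, 9, b, 15)}
Projecting to G, E: {(a, p), (a, z), (b, p), (b, z), (k, q)}
Selection G = p: {(p, k)}
Set union of the two operands is {(a, p), (a, z), (b, p), (b, z), (k, q), (p, k)}.

{(a, p), (a, z), (b, p), (b, z), (k, q), (p, k)}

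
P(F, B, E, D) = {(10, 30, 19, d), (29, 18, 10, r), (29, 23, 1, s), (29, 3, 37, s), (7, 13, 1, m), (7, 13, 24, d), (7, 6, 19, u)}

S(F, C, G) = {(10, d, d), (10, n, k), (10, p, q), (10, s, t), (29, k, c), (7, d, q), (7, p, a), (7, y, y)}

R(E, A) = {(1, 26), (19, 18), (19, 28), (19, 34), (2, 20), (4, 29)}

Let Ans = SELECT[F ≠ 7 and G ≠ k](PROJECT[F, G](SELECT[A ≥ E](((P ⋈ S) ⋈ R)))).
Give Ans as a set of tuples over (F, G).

P ⋈ S (natural join on F): {(10, 30, 19, d, d, d), (10, 30, 19, d, n, k), (10, 30, 19, d, p, q), (10, 30, 19, d, s, t), (29, 18, 10, r, k, c), (29, 23, 1, s, k, c), (29, 3, 37, s, k, c), (7, 13, 1, m, d, q), (7, 13, 1, m, p, a), (7, 13, 1, m, y, y), (7, 13, 24, d, d, q), (7, 13, 24, d, p, a), (7, 13, 24, d, y, y), (7, 6, 19, u, d, q), (7, 6, 19, u, p, a), (7, 6, 19, u, y, y)}
(P ⋈ S) ⋈ R (natural join on E): {(10, 30, 19, d, d, d, 18), (10, 30, 19, d, d, d, 28), (10, 30, 19, d, d, d, 34), (10, 30, 19, d, n, k, 18), (10, 30, 19, d, n, k, 28), (10, 30, 19, d, n, k, 34), (10, 30, 19, d, p, q, 18), (10, 30, 19, d, p, q, 28), (10, 30, 19, d, p, q, 34), (10, 30, 19, d, s, t, 18), (10, 30, 19, d, s, t, 28), (10, 30, 19, d, s, t, 34), (29, 23, 1, s, k, c, 26), (7, 13, 1, m, d, q, 26), (7, 13, 1, m, p, a, 26), (7, 13, 1, m, y, y, 26), (7, 6, 19, u, d, q, 18), (7, 6, 19, u, d, q, 28), (7, 6, 19, u, d, q, 34), (7, 6, 19, u, p, a, 18), (7, 6, 19, u, p, a, 28), (7, 6, 19, u, p, a, 34), (7, 6, 19, u, y, y, 18), (7, 6, 19, u, y, y, 28), (7, 6, 19, u, y, y, 34)}
σ[A ≥ E]: keep tuples satisfying A ≥ E → {(10, 30, 19, d, d, d, 28), (10, 30, 19, d, d, d, 34), (10, 30, 19, d, n, k, 28), (10, 30, 19, d, n, k, 34), (10, 30, 19, d, p, q, 28), (10, 30, 19, d, p, q, 34), (10, 30, 19, d, s, t, 28), (10, 30, 19, d, s, t, 34), (29, 23, 1, s, k, c, 26), (7, 13, 1, m, d, q, 26), (7, 13, 1, m, p, a, 26), (7, 13, 1, m, y, y, 26), (7, 6, 19, u, d, q, 28), (7, 6, 19, u, d, q, 34), (7, 6, 19, u, p, a, 28), (7, 6, 19, u, p, a, 34), (7, 6, 19, u, y, y, 28), (7, 6, 19, u, y, y, 34)}
Keep only column(s) F, G (10 duplicate(s) eliminated): {(10, d), (10, k), (10, q), (10, t), (29, c), (7, a), (7, q), (7, y)}
σ[F ≠ 7 and G ≠ k]: keep tuples satisfying F ≠ 7 and G ≠ k → {(10, d), (10, q), (10, t), (29, c)}

{(10, d), (10, q), (10, t), (29, c)}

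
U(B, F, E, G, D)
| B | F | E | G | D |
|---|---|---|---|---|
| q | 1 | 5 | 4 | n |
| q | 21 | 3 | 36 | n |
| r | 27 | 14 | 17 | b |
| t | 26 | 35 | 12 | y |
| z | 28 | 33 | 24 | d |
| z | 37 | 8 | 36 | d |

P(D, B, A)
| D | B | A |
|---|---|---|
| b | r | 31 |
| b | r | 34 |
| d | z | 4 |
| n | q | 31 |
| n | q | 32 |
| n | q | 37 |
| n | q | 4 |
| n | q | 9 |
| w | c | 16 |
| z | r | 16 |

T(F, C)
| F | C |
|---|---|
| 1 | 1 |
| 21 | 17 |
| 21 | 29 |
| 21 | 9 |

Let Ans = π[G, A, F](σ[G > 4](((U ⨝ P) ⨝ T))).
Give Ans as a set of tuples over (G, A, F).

{(36, 31, 21), (36, 32, 21), (36, 37, 21), (36, 4, 21), (36, 9, 21)}

Natural join on B, D: {(q, 1, 5, 4, n, 31), (q, 1, 5, 4, n, 32), (q, 1, 5, 4, n, 37), (q, 1, 5, 4, n, 4), (q, 1, 5, 4, n, 9), (q, 21, 3, 36, n, 31), (q, 21, 3, 36, n, 32), (q, 21, 3, 36, n, 37), (q, 21, 3, 36, n, 4), (q, 21, 3, 36, n, 9), (r, 27, 14, 17, b, 31), (r, 27, 14, 17, b, 34), (z, 28, 33, 24, d, 4), (z, 37, 8, 36, d, 4)}
Natural join on F: {(q, 1, 5, 4, n, 31, 1), (q, 1, 5, 4, n, 32, 1), (q, 1, 5, 4, n, 37, 1), (q, 1, 5, 4, n, 4, 1), (q, 1, 5, 4, n, 9, 1), (q, 21, 3, 36, n, 31, 17), (q, 21, 3, 36, n, 31, 29), (q, 21, 3, 36, n, 31, 9), (q, 21, 3, 36, n, 32, 17), (q, 21, 3, 36, n, 32, 29), (q, 21, 3, 36, n, 32, 9), (q, 21, 3, 36, n, 37, 17), (q, 21, 3, 36, n, 37, 29), (q, 21, 3, 36, n, 37, 9), (q, 21, 3, 36, n, 4, 17), (q, 21, 3, 36, n, 4, 29), (q, 21, 3, 36, n, 4, 9), (q, 21, 3, 36, n, 9, 17), (q, 21, 3, 36, n, 9, 29), (q, 21, 3, 36, n, 9, 9)}
Apply σ_{G > 4}; surviving tuples: {(q, 21, 3, 36, n, 31, 17), (q, 21, 3, 36, n, 31, 29), (q, 21, 3, 36, n, 31, 9), (q, 21, 3, 36, n, 32, 17), (q, 21, 3, 36, n, 32, 29), (q, 21, 3, 36, n, 32, 9), (q, 21, 3, 36, n, 37, 17), (q, 21, 3, 36, n, 37, 29), (q, 21, 3, 36, n, 37, 9), (q, 21, 3, 36, n, 4, 17), (q, 21, 3, 36, n, 4, 29), (q, 21, 3, 36, n, 4, 9), (q, 21, 3, 36, n, 9, 17), (q, 21, 3, 36, n, 9, 29), (q, 21, 3, 36, n, 9, 9)}
π[G, A, F]: project onto (G, A, F) (10 duplicate(s) eliminated) → {(36, 31, 21), (36, 32, 21), (36, 37, 21), (36, 4, 21), (36, 9, 21)}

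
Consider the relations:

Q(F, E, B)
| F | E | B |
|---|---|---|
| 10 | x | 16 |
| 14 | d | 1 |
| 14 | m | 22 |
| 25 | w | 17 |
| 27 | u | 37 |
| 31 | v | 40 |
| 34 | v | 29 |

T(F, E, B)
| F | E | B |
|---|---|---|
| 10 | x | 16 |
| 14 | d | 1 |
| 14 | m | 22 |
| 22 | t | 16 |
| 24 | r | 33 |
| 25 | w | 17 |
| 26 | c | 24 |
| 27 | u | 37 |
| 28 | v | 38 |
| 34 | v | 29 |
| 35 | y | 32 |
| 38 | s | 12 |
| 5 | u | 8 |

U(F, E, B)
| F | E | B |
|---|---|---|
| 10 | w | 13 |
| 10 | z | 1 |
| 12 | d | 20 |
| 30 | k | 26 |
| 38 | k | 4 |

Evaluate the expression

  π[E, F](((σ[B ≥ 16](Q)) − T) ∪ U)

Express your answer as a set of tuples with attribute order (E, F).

Filtering on B ≥ 16 leaves {(10, x, 16), (14, m, 22), (25, w, 17), (27, u, 37), (31, v, 40), (34, v, 29)}.
Difference: {(10, x, 16), (14, m, 22), (25, w, 17), (27, u, 37), (31, v, 40), (34, v, 29)} with {(10, x, 16), (14, d, 1), (14, m, 22), (22, t, 16), (24, r, 33), (25, w, 17), (26, c, 24), (27, u, 37), (28, v, 38), (34, v, 29), (35, y, 32), (38, s, 12), (5, u, 8)} → {(31, v, 40)}
Union: {(31, v, 40)} with {(10, w, 13), (10, z, 1), (12, d, 20), (30, k, 26), (38, k, 4)} → {(10, w, 13), (10, z, 1), (12, d, 20), (30, k, 26), (31, v, 40), (38, k, 4)}
Keep only column(s) E, F: {(d, 12), (k, 30), (k, 38), (v, 31), (w, 10), (z, 10)}

{(d, 12), (k, 30), (k, 38), (v, 31), (w, 10), (z, 10)}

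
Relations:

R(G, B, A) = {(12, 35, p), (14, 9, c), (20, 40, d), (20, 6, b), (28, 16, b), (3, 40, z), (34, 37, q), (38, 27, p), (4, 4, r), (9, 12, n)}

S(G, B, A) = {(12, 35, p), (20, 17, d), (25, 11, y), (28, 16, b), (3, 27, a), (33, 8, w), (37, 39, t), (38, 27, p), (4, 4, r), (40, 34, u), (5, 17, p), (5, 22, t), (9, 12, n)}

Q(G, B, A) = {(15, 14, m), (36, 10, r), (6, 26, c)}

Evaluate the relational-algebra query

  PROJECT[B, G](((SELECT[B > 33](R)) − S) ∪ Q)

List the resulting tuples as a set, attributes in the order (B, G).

{(10, 36), (14, 15), (26, 6), (37, 34), (40, 20), (40, 3)}

Filtering on B > 33 leaves {(12, 35, p), (20, 40, d), (3, 40, z), (34, 37, q)}.
Taking the difference: {(20, 40, d), (3, 40, z), (34, 37, q)}
Taking the union: {(15, 14, m), (20, 40, d), (3, 40, z), (34, 37, q), (36, 10, r), (6, 26, c)}
π_{B, G} gives {(10, 36), (14, 15), (26, 6), (37, 34), (40, 20), (40, 3)}.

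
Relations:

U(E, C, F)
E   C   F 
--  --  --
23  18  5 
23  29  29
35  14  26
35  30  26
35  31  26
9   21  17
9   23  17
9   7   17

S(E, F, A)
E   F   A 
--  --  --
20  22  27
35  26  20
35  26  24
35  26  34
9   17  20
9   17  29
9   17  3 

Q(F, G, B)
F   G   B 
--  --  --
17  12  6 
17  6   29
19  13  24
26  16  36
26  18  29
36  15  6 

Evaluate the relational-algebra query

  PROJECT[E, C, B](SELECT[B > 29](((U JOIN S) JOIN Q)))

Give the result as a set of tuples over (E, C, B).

U ⋈ S (natural join on E, F): {(35, 14, 26, 20), (35, 14, 26, 24), (35, 14, 26, 34), (35, 30, 26, 20), (35, 30, 26, 24), (35, 30, 26, 34), (35, 31, 26, 20), (35, 31, 26, 24), (35, 31, 26, 34), (9, 21, 17, 20), (9, 21, 17, 29), (9, 21, 17, 3), (9, 23, 17, 20), (9, 23, 17, 29), (9, 23, 17, 3), (9, 7, 17, 20), (9, 7, 17, 29), (9, 7, 17, 3)}
(U JOIN S) ⋈ Q (natural join on F): {(35, 14, 26, 20, 16, 36), (35, 14, 26, 20, 18, 29), (35, 14, 26, 24, 16, 36), (35, 14, 26, 24, 18, 29), (35, 14, 26, 34, 16, 36), (35, 14, 26, 34, 18, 29), (35, 30, 26, 20, 16, 36), (35, 30, 26, 20, 18, 29), (35, 30, 26, 24, 16, 36), (35, 30, 26, 24, 18, 29), (35, 30, 26, 34, 16, 36), (35, 30, 26, 34, 18, 29), (35, 31, 26, 20, 16, 36), (35, 31, 26, 20, 18, 29), (35, 31, 26, 24, 16, 36), (35, 31, 26, 24, 18, 29), (35, 31, 26, 34, 16, 36), (35, 31, 26, 34, 18, 29), (9, 21, 17, 20, 12, 6), (9, 21, 17, 20, 6, 29), (9, 21, 17, 29, 12, 6), (9, 21, 17, 29, 6, 29), (9, 21, 17, 3, 12, 6), (9, 21, 17, 3, 6, 29), (9, 23, 17, 20, 12, 6), (9, 23, 17, 20, 6, 29), (9, 23, 17, 29, 12, 6), (9, 23, 17, 29, 6, 29), (9, 23, 17, 3, 12, 6), (9, 23, 17, 3, 6, 29), (9, 7, 17, 20, 12, 6), (9, 7, 17, 20, 6, 29), (9, 7, 17, 29, 12, 6), (9, 7, 17, 29, 6, 29), (9, 7, 17, 3, 12, 6), (9, 7, 17, 3, 6, 29)}
Apply σ_{B > 29}; surviving tuples: {(35, 14, 26, 20, 16, 36), (35, 14, 26, 24, 16, 36), (35, 14, 26, 34, 16, 36), (35, 30, 26, 20, 16, 36), (35, 30, 26, 24, 16, 36), (35, 30, 26, 34, 16, 36), (35, 31, 26, 20, 16, 36), (35, 31, 26, 24, 16, 36), (35, 31, 26, 34, 16, 36)}
Projecting to E, C, B (6 duplicate(s) eliminated): {(35, 14, 36), (35, 30, 36), (35, 31, 36)}

{(35, 14, 36), (35, 30, 36), (35, 31, 36)}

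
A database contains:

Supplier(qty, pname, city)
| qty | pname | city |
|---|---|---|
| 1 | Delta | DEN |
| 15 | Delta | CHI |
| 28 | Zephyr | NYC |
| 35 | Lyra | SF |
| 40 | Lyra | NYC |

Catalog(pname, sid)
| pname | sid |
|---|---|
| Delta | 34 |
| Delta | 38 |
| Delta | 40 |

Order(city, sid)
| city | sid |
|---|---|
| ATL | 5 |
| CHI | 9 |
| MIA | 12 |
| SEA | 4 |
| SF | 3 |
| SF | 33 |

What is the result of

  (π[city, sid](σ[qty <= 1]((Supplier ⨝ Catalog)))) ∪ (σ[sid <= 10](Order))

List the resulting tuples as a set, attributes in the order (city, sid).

Natural join on pname: {(1, Delta, DEN, 34), (1, Delta, DEN, 38), (1, Delta, DEN, 40), (15, Delta, CHI, 34), (15, Delta, CHI, 38), (15, Delta, CHI, 40)}
Selection qty <= 1: {(1, Delta, DEN, 34), (1, Delta, DEN, 38), (1, Delta, DEN, 40)}
π_{city, sid} gives {(DEN, 34), (DEN, 38), (DEN, 40)}.
Selection sid <= 10: {(ATL, 5), (CHI, 9), (SEA, 4), (SF, 3)}
Union: {(DEN, 34), (DEN, 38), (DEN, 40)} with {(ATL, 5), (CHI, 9), (SEA, 4), (SF, 3)} → {(ATL, 5), (CHI, 9), (DEN, 34), (DEN, 38), (DEN, 40), (SEA, 4), (SF, 3)}

{(ATL, 5), (CHI, 9), (DEN, 34), (DEN, 38), (DEN, 40), (SEA, 4), (SF, 3)}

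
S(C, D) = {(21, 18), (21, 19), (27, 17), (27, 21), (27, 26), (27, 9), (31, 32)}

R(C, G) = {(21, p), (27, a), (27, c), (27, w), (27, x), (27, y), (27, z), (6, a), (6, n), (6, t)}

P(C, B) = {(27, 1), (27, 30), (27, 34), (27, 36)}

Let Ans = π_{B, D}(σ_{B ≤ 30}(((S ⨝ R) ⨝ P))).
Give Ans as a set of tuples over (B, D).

{(1, 17), (1, 21), (1, 26), (1, 9), (30, 17), (30, 21), (30, 26), (30, 9)}

Joining S and R on C yields {(21, 18, p), (21, 19, p), (27, 17, a), (27, 17, c), (27, 17, w), (27, 17, x), (27, 17, y), (27, 17, z), (27, 21, a), (27, 21, c), (27, 21, w), (27, 21, x), (27, 21, y), (27, 21, z), (27, 26, a), (27, 26, c), (27, 26, w), (27, 26, x), (27, 26, y), (27, 26, z), (27, 9, a), (27, 9, c), (27, 9, w), (27, 9, x), (27, 9, y), (27, 9, z)}.
Joining (S ⨝ R) and P on C yields {(27, 17, a, 1), (27, 17, a, 30), (27, 17, a, 34), (27, 17, a, 36), (27, 17, c, 1), (27, 17, c, 30), (27, 17, c, 34), (27, 17, c, 36), (27, 17, w, 1), (27, 17, w, 30), (27, 17, w, 34), (27, 17, w, 36), (27, 17, x, 1), (27, 17, x, 30), (27, 17, x, 34), (27, 17, x, 36), (27, 17, y, 1), (27, 17, y, 30), (27, 17, y, 34), (27, 17, y, 36), (27, 17, z, 1), (27, 17, z, 30), (27, 17, z, 34), (27, 17, z, 36), (27, 21, a, 1), (27, 21, a, 30), (27, 21, a, 34), (27, 21, a, 36), (27, 21, c, 1), (27, 21, c, 30), (27, 21, c, 34), (27, 21, c, 36), (27, 21, w, 1), (27, 21, w, 30), (27, 21, w, 34), (27, 21, w, 36), (27, 21, x, 1), (27, 21, x, 30), (27, 21, x, 34), (27, 21, x, 36), (27, 21, y, 1), (27, 21, y, 30), (27, 21, y, 34), (27, 21, y, 36), (27, 21, z, 1), (27, 21, z, 30), (27, 21, z, 34), (27, 21, z, 36), (27, 26, a, 1), (27, 26, a, 30), (27, 26, a, 34), (27, 26, a, 36), (27, 26, c, 1), (27, 26, c, 30), (27, 26, c, 34), (27, 26, c, 36), (27, 26, w, 1), (27, 26, w, 30), (27, 26, w, 34), (27, 26, w, 36), (27, 26, x, 1), (27, 26, x, 30), (27, 26, x, 34), (27, 26, x, 36), (27, 26, y, 1), (27, 26, y, 30), (27, 26, y, 34), (27, 26, y, 36), (27, 26, z, 1), (27, 26, z, 30), (27, 26, z, 34), (27, 26, z, 36), (27, 9, a, 1), (27, 9, a, 30), (27, 9, a, 34), (27, 9, a, 36), (27, 9, c, 1), (27, 9, c, 30), (27, 9, c, 34), (27, 9, c, 36), (27, 9, w, 1), (27, 9, w, 30), (27, 9, w, 34), (27, 9, w, 36), (27, 9, x, 1), (27, 9, x, 30), (27, 9, x, 34), (27, 9, x, 36), (27, 9, y, 1), (27, 9, y, 30), (27, 9, y, 34), (27, 9, y, 36), (27, 9, z, 1), (27, 9, z, 30), (27, 9, z, 34), (27, 9, z, 36)}.
Apply σ_{B ≤ 30}; surviving tuples: {(27, 17, a, 1), (27, 17, a, 30), (27, 17, c, 1), (27, 17, c, 30), (27, 17, w, 1), (27, 17, w, 30), (27, 17, x, 1), (27, 17, x, 30), (27, 17, y, 1), (27, 17, y, 30), (27, 17, z, 1), (27, 17, z, 30), (27, 21, a, 1), (27, 21, a, 30), (27, 21, c, 1), (27, 21, c, 30), (27, 21, w, 1), (27, 21, w, 30), (27, 21, x, 1), (27, 21, x, 30), (27, 21, y, 1), (27, 21, y, 30), (27, 21, z, 1), (27, 21, z, 30), (27, 26, a, 1), (27, 26, a, 30), (27, 26, c, 1), (27, 26, c, 30), (27, 26, w, 1), (27, 26, w, 30), (27, 26, x, 1), (27, 26, x, 30), (27, 26, y, 1), (27, 26, y, 30), (27, 26, z, 1), (27, 26, z, 30), (27, 9, a, 1), (27, 9, a, 30), (27, 9, c, 1), (27, 9, c, 30), (27, 9, w, 1), (27, 9, w, 30), (27, 9, x, 1), (27, 9, x, 30), (27, 9, y, 1), (27, 9, y, 30), (27, 9, z, 1), (27, 9, z, 30)}
Keep only column(s) B, D (40 duplicate(s) eliminated): {(1, 17), (1, 21), (1, 26), (1, 9), (30, 17), (30, 21), (30, 26), (30, 9)}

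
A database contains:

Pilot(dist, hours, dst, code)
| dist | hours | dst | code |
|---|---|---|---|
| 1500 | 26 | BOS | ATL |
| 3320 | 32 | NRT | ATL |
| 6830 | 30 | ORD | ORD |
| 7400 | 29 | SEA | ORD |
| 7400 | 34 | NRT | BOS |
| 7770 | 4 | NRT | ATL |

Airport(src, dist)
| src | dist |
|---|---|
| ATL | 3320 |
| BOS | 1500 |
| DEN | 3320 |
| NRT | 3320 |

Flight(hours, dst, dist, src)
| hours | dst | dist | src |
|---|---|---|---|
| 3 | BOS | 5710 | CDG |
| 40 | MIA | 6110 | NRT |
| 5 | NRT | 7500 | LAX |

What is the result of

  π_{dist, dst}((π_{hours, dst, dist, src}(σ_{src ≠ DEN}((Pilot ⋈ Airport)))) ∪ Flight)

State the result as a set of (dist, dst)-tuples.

Pilot ⋈ Airport (natural join on dist): {(1500, 26, BOS, ATL, BOS), (3320, 32, NRT, ATL, ATL), (3320, 32, NRT, ATL, DEN), (3320, 32, NRT, ATL, NRT)}
Apply σ_{src ≠ DEN}; surviving tuples: {(1500, 26, BOS, ATL, BOS), (3320, 32, NRT, ATL, ATL), (3320, 32, NRT, ATL, NRT)}
π[hours, dst, dist, src]: project onto (hours, dst, dist, src) → {(26, BOS, 1500, BOS), (32, NRT, 3320, ATL), (32, NRT, 3320, NRT)}
Taking the union: {(26, BOS, 1500, BOS), (3, BOS, 5710, CDG), (32, NRT, 3320, ATL), (32, NRT, 3320, NRT), (40, MIA, 6110, NRT), (5, NRT, 7500, LAX)}
π[dist, dst]: project onto (dist, dst) (1 duplicate(s) eliminated) → {(1500, BOS), (3320, NRT), (5710, BOS), (6110, MIA), (7500, NRT)}

{(1500, BOS), (3320, NRT), (5710, BOS), (6110, MIA), (7500, NRT)}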